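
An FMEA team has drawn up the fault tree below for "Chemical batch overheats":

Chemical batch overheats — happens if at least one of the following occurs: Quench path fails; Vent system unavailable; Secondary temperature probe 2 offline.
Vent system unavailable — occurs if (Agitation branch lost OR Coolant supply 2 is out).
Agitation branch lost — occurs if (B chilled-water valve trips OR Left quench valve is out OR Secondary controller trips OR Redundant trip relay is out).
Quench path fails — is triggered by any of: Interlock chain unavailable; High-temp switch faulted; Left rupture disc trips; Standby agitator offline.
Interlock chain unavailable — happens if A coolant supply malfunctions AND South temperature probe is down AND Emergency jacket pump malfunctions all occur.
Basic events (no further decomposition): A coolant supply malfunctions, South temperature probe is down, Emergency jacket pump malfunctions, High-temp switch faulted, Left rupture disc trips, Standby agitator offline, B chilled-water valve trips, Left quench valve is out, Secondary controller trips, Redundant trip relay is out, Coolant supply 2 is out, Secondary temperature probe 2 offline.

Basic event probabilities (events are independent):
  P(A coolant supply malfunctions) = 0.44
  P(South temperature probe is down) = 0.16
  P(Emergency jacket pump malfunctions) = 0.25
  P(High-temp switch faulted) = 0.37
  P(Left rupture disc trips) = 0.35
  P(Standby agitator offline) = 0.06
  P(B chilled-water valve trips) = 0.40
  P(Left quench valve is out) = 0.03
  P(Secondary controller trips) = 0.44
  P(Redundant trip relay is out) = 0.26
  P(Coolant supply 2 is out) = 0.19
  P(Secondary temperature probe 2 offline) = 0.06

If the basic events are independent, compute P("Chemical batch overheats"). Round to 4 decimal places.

0.9306

P(Interlock chain unavailable) [AND] = 0.44 × 0.16 × 0.25 = 0.017600
P(Quench path fails) [OR] = 1 − (1−0.017600) × (1−0.37) × (1−0.35) × (1−0.06) = 0.621845
P(Agitation branch lost) [OR] = 1 − (1−0.40) × (1−0.03) × (1−0.44) × (1−0.26) = 0.758819
P(Vent system unavailable) [OR] = 1 − (1−0.758819) × (1−0.19) = 0.804643
P(Chemical batch overheats) [OR] = 1 − (1−0.621845) × (1−0.804643) × (1−0.06) = 0.930557
Rounded to 4 decimal places: P(Chemical batch overheats) ≈ 0.9306.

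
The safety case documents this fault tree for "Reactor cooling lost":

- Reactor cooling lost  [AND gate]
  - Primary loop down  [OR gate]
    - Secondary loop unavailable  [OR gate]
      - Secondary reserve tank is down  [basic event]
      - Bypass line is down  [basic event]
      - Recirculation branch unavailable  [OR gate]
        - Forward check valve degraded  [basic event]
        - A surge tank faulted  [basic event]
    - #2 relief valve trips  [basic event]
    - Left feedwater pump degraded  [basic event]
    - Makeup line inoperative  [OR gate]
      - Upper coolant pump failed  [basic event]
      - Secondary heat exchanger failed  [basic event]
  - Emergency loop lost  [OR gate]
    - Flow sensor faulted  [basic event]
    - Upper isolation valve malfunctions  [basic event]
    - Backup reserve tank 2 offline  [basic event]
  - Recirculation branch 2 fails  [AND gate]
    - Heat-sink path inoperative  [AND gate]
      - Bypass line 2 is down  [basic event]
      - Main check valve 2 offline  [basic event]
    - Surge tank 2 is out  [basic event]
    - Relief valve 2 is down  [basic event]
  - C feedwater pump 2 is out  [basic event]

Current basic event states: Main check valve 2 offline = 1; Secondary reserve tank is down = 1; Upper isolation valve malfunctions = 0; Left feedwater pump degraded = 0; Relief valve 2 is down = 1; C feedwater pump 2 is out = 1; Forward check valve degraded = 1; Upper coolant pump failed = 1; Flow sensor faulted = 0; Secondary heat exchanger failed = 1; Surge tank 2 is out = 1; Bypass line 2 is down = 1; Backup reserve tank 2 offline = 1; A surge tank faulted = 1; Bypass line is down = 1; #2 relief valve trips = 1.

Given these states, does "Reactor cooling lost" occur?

Yes

Recirculation branch unavailable [OR]: Forward check valve degraded=occurs, A surge tank faulted=occurs → at least one input occurs → occurs.
Secondary loop unavailable [OR]: Secondary reserve tank is down=occurs, Bypass line is down=occurs, Recirculation branch unavailable=occurs → at least one input occurs → occurs.
Makeup line inoperative [OR]: Upper coolant pump failed=occurs, Secondary heat exchanger failed=occurs → at least one input occurs → occurs.
Primary loop down [OR]: Secondary loop unavailable=occurs, #2 relief valve trips=occurs, Left feedwater pump degraded=not, Makeup line inoperative=occurs → at least one input occurs → occurs.
Emergency loop lost [OR]: Flow sensor faulted=not, Upper isolation valve malfunctions=not, Backup reserve tank 2 offline=occurs → at least one input occurs → occurs.
Heat-sink path inoperative [AND]: Bypass line 2 is down=occurs, Main check valve 2 offline=occurs → all inputs occur → occurs.
Recirculation branch 2 fails [AND]: Heat-sink path inoperative=occurs, Surge tank 2 is out=occurs, Relief valve 2 is down=occurs → all inputs occur → occurs.
Reactor cooling lost [AND]: Primary loop down=occurs, Emergency loop lost=occurs, Recirculation branch 2 fails=occurs, C feedwater pump 2 is out=occurs → all inputs occur → occurs.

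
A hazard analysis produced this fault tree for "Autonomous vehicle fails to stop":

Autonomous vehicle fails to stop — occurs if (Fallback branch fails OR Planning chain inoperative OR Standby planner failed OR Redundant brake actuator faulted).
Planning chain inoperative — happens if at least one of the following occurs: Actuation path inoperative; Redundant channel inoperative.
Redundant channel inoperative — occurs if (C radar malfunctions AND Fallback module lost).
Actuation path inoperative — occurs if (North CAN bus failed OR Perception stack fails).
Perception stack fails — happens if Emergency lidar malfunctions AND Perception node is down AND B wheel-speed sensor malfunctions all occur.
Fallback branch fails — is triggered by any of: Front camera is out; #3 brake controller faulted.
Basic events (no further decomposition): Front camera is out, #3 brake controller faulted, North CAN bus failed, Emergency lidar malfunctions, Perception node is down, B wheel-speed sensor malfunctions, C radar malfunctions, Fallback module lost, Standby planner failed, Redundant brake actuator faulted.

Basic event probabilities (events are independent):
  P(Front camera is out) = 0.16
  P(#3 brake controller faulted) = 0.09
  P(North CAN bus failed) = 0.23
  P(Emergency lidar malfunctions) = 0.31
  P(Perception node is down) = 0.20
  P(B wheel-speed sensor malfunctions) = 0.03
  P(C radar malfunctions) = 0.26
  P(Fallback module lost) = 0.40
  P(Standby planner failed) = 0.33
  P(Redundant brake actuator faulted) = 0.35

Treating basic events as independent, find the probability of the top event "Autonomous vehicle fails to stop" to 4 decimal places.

0.7708

P(Fallback branch fails) [OR] = 1 − (1−0.16) × (1−0.09) = 0.235600
P(Perception stack fails) [AND] = 0.31 × 0.20 × 0.03 = 0.001860
P(Actuation path inoperative) [OR] = 1 − (1−0.23) × (1−0.001860) = 0.231432
P(Redundant channel inoperative) [AND] = 0.26 × 0.40 = 0.104000
P(Planning chain inoperative) [OR] = 1 − (1−0.231432) × (1−0.104000) = 0.311363
P(Autonomous vehicle fails to stop) [OR] = 1 − (1−0.235600) × (1−0.311363) × (1−0.33) × (1−0.35) = 0.770755
Rounded to 4 decimal places: P(Autonomous vehicle fails to stop) ≈ 0.7708.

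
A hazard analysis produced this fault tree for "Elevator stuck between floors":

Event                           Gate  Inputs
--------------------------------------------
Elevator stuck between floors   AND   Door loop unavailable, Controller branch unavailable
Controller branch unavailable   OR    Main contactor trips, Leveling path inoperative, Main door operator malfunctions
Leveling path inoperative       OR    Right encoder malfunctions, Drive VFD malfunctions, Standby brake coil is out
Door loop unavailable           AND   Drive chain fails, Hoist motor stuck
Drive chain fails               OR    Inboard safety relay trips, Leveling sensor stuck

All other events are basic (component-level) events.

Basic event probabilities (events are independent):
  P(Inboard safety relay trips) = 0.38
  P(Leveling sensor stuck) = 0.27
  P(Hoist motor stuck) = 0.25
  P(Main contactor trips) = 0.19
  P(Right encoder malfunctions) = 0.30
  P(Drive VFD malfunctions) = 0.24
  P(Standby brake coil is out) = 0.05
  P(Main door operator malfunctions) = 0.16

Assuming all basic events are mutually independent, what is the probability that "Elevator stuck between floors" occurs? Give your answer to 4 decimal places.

0.0898

P(Drive chain fails) [OR] = 1 − (1−0.38) × (1−0.27) = 0.547400
P(Door loop unavailable) [AND] = 0.547400 × 0.25 = 0.136850
P(Leveling path inoperative) [OR] = 1 − (1−0.30) × (1−0.24) × (1−0.05) = 0.494600
P(Controller branch unavailable) [OR] = 1 − (1−0.19) × (1−0.494600) × (1−0.16) = 0.656126
P(Elevator stuck between floors) [AND] = 0.136850 × 0.656126 = 0.089791
Rounded to 4 decimal places: P(Elevator stuck between floors) ≈ 0.0898.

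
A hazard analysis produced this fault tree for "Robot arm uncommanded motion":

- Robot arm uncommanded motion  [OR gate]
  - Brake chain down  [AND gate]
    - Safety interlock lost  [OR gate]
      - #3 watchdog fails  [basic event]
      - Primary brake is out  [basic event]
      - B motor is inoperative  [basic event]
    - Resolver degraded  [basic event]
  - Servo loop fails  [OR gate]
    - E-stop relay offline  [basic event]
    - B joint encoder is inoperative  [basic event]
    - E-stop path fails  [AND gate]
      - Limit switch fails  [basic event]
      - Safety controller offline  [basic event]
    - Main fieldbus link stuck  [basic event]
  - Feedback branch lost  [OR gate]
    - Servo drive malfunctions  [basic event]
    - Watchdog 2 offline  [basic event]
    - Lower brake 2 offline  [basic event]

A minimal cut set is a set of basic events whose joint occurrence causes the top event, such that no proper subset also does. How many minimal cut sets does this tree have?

Safety interlock lost [OR]: union of children's cut sets → 3 cut set(s).
Brake chain down [AND]: one cut set from each child combined → 3 × 1 = 3 cut set(s).
E-stop path fails [AND]: one cut set from each child combined → 1 × 1 = 1 cut set(s).
Servo loop fails [OR]: union of children's cut sets → 4 cut set(s).
Feedback branch lost [OR]: union of children's cut sets → 3 cut set(s).
Robot arm uncommanded motion [OR]: union of children's cut sets → 10 cut set(s).
Minimal cut sets: {#3 watchdog fails, Resolver degraded}; {Primary brake is out, Resolver degraded}; {B motor is inoperative, Resolver degraded}; {E-stop relay offline}; {B joint encoder is inoperative}; {Limit switch fails, Safety controller offline}; {Main fieldbus link stuck}; {Servo drive malfunctions}; {Watchdog 2 offline}; {Lower brake 2 offline}.

10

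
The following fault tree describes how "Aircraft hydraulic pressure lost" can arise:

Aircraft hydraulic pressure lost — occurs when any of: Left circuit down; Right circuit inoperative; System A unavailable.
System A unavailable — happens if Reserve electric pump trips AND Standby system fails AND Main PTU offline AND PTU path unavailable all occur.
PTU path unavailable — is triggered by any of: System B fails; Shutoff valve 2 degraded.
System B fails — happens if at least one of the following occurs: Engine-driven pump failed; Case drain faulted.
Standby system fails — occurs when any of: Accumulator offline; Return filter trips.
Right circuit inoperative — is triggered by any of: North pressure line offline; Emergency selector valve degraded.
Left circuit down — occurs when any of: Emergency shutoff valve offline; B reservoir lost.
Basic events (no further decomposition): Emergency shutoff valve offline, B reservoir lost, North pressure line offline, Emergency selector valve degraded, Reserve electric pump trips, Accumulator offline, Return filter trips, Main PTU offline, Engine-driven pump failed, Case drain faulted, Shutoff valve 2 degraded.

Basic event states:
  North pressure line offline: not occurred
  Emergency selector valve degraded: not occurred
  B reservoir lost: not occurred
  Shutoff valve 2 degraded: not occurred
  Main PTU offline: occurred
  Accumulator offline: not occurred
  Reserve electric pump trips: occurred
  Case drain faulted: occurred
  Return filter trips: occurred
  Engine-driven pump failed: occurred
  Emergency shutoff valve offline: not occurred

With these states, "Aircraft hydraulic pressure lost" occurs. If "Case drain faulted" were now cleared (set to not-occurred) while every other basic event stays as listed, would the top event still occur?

Yes

Counterfactual: set "Case drain faulted" to not occurred.
Left circuit down [OR]: Emergency shutoff valve offline=not, B reservoir lost=not → no input occurs → does not occur.
Right circuit inoperative [OR]: North pressure line offline=not, Emergency selector valve degraded=not → no input occurs → does not occur.
Standby system fails [OR]: Accumulator offline=not, Return filter trips=occurs → at least one input occurs → occurs.
System B fails [OR]: Engine-driven pump failed=occurs, Case drain faulted=not → at least one input occurs → occurs.
PTU path unavailable [OR]: System B fails=occurs, Shutoff valve 2 degraded=not → at least one input occurs → occurs.
System A unavailable [AND]: Reserve electric pump trips=occurs, Standby system fails=occurs, Main PTU offline=occurs, PTU path unavailable=occurs → all inputs occur → occurs.
Aircraft hydraulic pressure lost [OR]: Left circuit down=not, Right circuit inoperative=not, System A unavailable=occurs → at least one input occurs → occurs.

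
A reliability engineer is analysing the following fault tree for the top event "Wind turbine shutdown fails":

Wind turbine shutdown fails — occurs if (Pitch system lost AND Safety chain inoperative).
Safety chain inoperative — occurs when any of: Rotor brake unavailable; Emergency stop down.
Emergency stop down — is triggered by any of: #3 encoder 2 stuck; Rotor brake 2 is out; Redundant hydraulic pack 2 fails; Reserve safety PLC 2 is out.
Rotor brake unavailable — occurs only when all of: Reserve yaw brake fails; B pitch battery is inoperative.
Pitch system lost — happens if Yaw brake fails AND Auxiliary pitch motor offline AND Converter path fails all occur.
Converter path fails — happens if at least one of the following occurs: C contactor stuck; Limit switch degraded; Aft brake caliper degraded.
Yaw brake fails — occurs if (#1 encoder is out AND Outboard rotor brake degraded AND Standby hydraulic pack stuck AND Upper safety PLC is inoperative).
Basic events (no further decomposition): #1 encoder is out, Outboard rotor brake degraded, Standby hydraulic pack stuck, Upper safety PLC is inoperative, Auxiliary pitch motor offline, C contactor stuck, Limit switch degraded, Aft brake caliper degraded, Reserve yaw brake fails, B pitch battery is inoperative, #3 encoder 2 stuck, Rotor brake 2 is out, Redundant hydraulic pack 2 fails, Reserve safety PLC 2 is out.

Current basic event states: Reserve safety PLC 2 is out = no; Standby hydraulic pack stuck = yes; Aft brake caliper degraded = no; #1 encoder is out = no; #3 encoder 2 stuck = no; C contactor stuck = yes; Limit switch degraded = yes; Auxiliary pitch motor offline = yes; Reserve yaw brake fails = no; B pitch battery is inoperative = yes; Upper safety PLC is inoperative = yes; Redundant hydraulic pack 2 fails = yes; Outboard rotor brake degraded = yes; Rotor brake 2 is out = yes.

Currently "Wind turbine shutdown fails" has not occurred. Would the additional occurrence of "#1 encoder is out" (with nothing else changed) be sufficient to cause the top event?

Counterfactual: set "#1 encoder is out" to occurred.
Yaw brake fails [AND]: #1 encoder is out=occurs, Outboard rotor brake degraded=occurs, Standby hydraulic pack stuck=occurs, Upper safety PLC is inoperative=occurs → all inputs occur → occurs.
Converter path fails [OR]: C contactor stuck=occurs, Limit switch degraded=occurs, Aft brake caliper degraded=not → at least one input occurs → occurs.
Pitch system lost [AND]: Yaw brake fails=occurs, Auxiliary pitch motor offline=occurs, Converter path fails=occurs → all inputs occur → occurs.
Rotor brake unavailable [AND]: Reserve yaw brake fails=not, B pitch battery is inoperative=occurs → not all inputs occur → does not occur.
Emergency stop down [OR]: #3 encoder 2 stuck=not, Rotor brake 2 is out=occurs, Redundant hydraulic pack 2 fails=occurs, Reserve safety PLC 2 is out=not → at least one input occurs → occurs.
Safety chain inoperative [OR]: Rotor brake unavailable=not, Emergency stop down=occurs → at least one input occurs → occurs.
Wind turbine shutdown fails [AND]: Pitch system lost=occurs, Safety chain inoperative=occurs → all inputs occur → occurs.

Yes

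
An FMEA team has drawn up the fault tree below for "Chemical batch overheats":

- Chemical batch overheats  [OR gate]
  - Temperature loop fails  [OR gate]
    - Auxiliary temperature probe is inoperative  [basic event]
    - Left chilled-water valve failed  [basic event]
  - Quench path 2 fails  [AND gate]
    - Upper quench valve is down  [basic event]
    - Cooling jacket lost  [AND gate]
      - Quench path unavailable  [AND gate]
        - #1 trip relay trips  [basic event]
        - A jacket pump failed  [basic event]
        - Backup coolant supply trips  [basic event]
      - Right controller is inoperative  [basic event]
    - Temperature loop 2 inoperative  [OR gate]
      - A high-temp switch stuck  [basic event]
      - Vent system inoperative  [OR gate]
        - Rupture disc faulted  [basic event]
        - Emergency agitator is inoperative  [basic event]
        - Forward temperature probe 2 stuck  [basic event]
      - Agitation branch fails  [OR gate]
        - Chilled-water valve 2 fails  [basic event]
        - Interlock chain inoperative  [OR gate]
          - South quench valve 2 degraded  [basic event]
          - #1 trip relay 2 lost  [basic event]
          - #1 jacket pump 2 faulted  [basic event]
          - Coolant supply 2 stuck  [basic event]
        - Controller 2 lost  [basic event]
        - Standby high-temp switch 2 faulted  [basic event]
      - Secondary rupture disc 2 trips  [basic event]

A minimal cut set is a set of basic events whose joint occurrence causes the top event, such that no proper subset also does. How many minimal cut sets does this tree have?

14

Temperature loop fails [OR]: union of children's cut sets → 2 cut set(s).
Quench path unavailable [AND]: one cut set from each child combined → 1 × 1 × 1 = 1 cut set(s).
Cooling jacket lost [AND]: one cut set from each child combined → 1 × 1 = 1 cut set(s).
Vent system inoperative [OR]: union of children's cut sets → 3 cut set(s).
Interlock chain inoperative [OR]: union of children's cut sets → 4 cut set(s).
Agitation branch fails [OR]: union of children's cut sets → 7 cut set(s).
Temperature loop 2 inoperative [OR]: union of children's cut sets → 12 cut set(s).
Quench path 2 fails [AND]: one cut set from each child combined → 1 × 1 × 12 = 12 cut set(s).
Chemical batch overheats [OR]: union of children's cut sets → 14 cut set(s).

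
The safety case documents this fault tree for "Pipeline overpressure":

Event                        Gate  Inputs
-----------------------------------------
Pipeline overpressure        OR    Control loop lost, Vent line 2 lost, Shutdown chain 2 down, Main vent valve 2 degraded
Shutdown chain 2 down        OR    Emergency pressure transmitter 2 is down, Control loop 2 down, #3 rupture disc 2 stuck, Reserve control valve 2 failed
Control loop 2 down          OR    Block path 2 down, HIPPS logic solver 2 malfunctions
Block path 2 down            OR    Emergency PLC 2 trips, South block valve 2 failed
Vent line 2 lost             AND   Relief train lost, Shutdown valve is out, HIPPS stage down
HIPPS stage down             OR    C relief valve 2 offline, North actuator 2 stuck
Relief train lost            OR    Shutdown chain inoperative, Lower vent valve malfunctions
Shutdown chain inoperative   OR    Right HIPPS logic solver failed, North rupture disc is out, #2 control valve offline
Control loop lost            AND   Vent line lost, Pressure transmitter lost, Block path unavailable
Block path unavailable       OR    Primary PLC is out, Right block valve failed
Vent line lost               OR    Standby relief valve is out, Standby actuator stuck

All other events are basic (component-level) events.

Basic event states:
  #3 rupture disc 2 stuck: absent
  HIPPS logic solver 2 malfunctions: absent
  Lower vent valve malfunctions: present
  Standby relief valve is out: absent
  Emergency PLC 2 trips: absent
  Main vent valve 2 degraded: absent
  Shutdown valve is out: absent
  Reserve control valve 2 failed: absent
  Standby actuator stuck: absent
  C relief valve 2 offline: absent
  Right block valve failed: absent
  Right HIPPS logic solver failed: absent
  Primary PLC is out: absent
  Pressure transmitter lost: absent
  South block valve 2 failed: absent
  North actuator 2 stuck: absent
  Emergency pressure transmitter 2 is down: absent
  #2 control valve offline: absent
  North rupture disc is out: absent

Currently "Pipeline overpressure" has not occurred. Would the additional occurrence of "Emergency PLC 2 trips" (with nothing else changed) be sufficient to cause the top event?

Yes

Counterfactual: set "Emergency PLC 2 trips" to occurred.
Vent line lost [OR]: Standby relief valve is out=not, Standby actuator stuck=not → no input occurs → does not occur.
Block path unavailable [OR]: Primary PLC is out=not, Right block valve failed=not → no input occurs → does not occur.
Control loop lost [AND]: Vent line lost=not, Pressure transmitter lost=not, Block path unavailable=not → not all inputs occur → does not occur.
Shutdown chain inoperative [OR]: Right HIPPS logic solver failed=not, North rupture disc is out=not, #2 control valve offline=not → no input occurs → does not occur.
Relief train lost [OR]: Shutdown chain inoperative=not, Lower vent valve malfunctions=occurs → at least one input occurs → occurs.
HIPPS stage down [OR]: C relief valve 2 offline=not, North actuator 2 stuck=not → no input occurs → does not occur.
Vent line 2 lost [AND]: Relief train lost=occurs, Shutdown valve is out=not, HIPPS stage down=not → not all inputs occur → does not occur.
Block path 2 down [OR]: Emergency PLC 2 trips=occurs, South block valve 2 failed=not → at least one input occurs → occurs.
Control loop 2 down [OR]: Block path 2 down=occurs, HIPPS logic solver 2 malfunctions=not → at least one input occurs → occurs.
Shutdown chain 2 down [OR]: Emergency pressure transmitter 2 is down=not, Control loop 2 down=occurs, #3 rupture disc 2 stuck=not, Reserve control valve 2 failed=not → at least one input occurs → occurs.
Pipeline overpressure [OR]: Control loop lost=not, Vent line 2 lost=not, Shutdown chain 2 down=occurs, Main vent valve 2 degraded=not → at least one input occurs → occurs.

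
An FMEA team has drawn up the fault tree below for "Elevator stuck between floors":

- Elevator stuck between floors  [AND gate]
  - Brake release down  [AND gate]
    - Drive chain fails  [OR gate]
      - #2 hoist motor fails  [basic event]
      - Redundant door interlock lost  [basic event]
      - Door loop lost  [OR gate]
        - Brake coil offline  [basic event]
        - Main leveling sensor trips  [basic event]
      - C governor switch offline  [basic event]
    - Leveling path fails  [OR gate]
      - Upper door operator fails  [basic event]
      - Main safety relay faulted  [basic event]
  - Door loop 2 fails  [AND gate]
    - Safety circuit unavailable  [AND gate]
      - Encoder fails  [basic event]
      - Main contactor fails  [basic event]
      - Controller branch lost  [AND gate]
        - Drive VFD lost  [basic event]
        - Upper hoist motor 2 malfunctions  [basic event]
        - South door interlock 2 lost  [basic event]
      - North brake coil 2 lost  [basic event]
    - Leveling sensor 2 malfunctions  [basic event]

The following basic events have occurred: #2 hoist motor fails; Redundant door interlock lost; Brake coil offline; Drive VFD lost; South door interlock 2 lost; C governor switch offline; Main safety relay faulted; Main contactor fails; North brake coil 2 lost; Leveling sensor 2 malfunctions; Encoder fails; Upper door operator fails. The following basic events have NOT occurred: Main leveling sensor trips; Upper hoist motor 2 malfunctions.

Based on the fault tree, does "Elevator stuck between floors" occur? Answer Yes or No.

Door loop lost [OR]: Brake coil offline=occurs, Main leveling sensor trips=not → at least one input occurs → occurs.
Drive chain fails [OR]: #2 hoist motor fails=occurs, Redundant door interlock lost=occurs, Door loop lost=occurs, C governor switch offline=occurs → at least one input occurs → occurs.
Leveling path fails [OR]: Upper door operator fails=occurs, Main safety relay faulted=occurs → at least one input occurs → occurs.
Brake release down [AND]: Drive chain fails=occurs, Leveling path fails=occurs → all inputs occur → occurs.
Controller branch lost [AND]: Drive VFD lost=occurs, Upper hoist motor 2 malfunctions=not, South door interlock 2 lost=occurs → not all inputs occur → does not occur.
Safety circuit unavailable [AND]: Encoder fails=occurs, Main contactor fails=occurs, Controller branch lost=not, North brake coil 2 lost=occurs → not all inputs occur → does not occur.
Door loop 2 fails [AND]: Safety circuit unavailable=not, Leveling sensor 2 malfunctions=occurs → not all inputs occur → does not occur.
Elevator stuck between floors [AND]: Brake release down=occurs, Door loop 2 fails=not → not all inputs occur → does not occur.

No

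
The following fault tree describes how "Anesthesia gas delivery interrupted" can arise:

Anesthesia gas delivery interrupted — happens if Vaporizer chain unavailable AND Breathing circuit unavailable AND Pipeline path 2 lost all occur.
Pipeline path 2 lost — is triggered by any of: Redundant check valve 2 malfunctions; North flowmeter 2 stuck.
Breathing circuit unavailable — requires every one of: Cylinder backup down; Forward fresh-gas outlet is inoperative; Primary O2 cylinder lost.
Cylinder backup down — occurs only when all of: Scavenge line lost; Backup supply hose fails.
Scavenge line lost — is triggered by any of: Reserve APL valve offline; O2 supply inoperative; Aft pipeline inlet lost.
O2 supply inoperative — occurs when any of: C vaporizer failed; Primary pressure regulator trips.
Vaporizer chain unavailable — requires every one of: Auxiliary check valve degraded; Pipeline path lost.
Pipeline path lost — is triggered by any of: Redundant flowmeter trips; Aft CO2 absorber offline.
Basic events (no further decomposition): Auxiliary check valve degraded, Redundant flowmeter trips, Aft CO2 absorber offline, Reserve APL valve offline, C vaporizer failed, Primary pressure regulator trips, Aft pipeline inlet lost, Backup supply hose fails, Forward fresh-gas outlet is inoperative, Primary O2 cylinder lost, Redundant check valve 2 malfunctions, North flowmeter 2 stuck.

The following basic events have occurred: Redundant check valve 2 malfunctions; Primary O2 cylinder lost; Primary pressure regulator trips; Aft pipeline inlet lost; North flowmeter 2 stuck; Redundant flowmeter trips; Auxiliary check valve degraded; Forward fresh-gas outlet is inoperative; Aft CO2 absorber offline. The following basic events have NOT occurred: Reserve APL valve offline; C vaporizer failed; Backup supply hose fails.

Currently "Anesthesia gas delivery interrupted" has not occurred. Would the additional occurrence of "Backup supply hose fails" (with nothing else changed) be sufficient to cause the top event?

Yes

Counterfactual: set "Backup supply hose fails" to occurred.
Pipeline path lost [OR]: Redundant flowmeter trips=occurs, Aft CO2 absorber offline=occurs → at least one input occurs → occurs.
Vaporizer chain unavailable [AND]: Auxiliary check valve degraded=occurs, Pipeline path lost=occurs → all inputs occur → occurs.
O2 supply inoperative [OR]: C vaporizer failed=not, Primary pressure regulator trips=occurs → at least one input occurs → occurs.
Scavenge line lost [OR]: Reserve APL valve offline=not, O2 supply inoperative=occurs, Aft pipeline inlet lost=occurs → at least one input occurs → occurs.
Cylinder backup down [AND]: Scavenge line lost=occurs, Backup supply hose fails=occurs → all inputs occur → occurs.
Breathing circuit unavailable [AND]: Cylinder backup down=occurs, Forward fresh-gas outlet is inoperative=occurs, Primary O2 cylinder lost=occurs → all inputs occur → occurs.
Pipeline path 2 lost [OR]: Redundant check valve 2 malfunctions=occurs, North flowmeter 2 stuck=occurs → at least one input occurs → occurs.
Anesthesia gas delivery interrupted [AND]: Vaporizer chain unavailable=occurs, Breathing circuit unavailable=occurs, Pipeline path 2 lost=occurs → all inputs occur → occurs.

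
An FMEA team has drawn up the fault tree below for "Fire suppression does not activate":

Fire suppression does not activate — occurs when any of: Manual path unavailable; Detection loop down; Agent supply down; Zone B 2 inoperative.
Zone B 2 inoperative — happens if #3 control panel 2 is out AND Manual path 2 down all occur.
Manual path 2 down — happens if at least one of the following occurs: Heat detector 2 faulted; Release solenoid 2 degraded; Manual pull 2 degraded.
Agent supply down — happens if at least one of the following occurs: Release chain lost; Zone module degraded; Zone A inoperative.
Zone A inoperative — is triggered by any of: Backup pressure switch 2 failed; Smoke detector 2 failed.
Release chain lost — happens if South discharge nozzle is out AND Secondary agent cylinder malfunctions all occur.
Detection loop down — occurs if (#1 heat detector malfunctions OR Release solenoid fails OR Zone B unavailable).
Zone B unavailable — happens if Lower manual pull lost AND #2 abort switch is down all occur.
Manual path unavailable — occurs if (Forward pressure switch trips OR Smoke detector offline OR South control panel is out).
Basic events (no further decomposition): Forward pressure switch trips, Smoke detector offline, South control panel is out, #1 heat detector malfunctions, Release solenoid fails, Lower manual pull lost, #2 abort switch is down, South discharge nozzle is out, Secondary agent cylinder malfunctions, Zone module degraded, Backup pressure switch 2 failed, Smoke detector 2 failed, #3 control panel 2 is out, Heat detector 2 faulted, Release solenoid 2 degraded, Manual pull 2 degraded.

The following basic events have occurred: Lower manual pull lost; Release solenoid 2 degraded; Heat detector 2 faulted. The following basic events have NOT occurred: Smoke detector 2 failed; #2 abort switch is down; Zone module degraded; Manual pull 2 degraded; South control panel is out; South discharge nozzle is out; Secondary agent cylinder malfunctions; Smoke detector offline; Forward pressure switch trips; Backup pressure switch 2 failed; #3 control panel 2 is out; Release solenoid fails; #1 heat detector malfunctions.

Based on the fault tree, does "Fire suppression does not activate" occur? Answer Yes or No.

Manual path unavailable [OR]: Forward pressure switch trips=not, Smoke detector offline=not, South control panel is out=not → no input occurs → does not occur.
Zone B unavailable [AND]: Lower manual pull lost=occurs, #2 abort switch is down=not → not all inputs occur → does not occur.
Detection loop down [OR]: #1 heat detector malfunctions=not, Release solenoid fails=not, Zone B unavailable=not → no input occurs → does not occur.
Release chain lost [AND]: South discharge nozzle is out=not, Secondary agent cylinder malfunctions=not → not all inputs occur → does not occur.
Zone A inoperative [OR]: Backup pressure switch 2 failed=not, Smoke detector 2 failed=not → no input occurs → does not occur.
Agent supply down [OR]: Release chain lost=not, Zone module degraded=not, Zone A inoperative=not → no input occurs → does not occur.
Manual path 2 down [OR]: Heat detector 2 faulted=occurs, Release solenoid 2 degraded=occurs, Manual pull 2 degraded=not → at least one input occurs → occurs.
Zone B 2 inoperative [AND]: #3 control panel 2 is out=not, Manual path 2 down=occurs → not all inputs occur → does not occur.
Fire suppression does not activate [OR]: Manual path unavailable=not, Detection loop down=not, Agent supply down=not, Zone B 2 inoperative=not → no input occurs → does not occur.

No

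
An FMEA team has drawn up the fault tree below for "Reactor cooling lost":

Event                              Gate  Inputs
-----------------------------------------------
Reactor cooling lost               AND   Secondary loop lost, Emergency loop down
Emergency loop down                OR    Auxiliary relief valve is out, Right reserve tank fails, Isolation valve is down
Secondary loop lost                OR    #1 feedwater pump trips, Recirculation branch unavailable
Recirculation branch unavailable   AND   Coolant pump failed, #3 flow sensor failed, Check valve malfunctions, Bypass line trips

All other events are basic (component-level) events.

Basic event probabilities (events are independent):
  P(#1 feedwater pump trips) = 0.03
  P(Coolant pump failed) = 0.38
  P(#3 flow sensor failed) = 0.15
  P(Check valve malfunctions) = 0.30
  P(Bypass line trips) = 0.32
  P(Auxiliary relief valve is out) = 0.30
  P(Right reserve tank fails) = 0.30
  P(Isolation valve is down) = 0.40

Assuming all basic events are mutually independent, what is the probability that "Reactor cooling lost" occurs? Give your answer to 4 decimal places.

0.0249

P(Recirculation branch unavailable) [AND] = 0.38 × 0.15 × 0.30 × 0.32 = 0.005472
P(Secondary loop lost) [OR] = 1 − (1−0.03) × (1−0.005472) = 0.035308
P(Emergency loop down) [OR] = 1 − (1−0.30) × (1−0.30) × (1−0.40) = 0.706000
P(Reactor cooling lost) [AND] = 0.035308 × 0.706000 = 0.024927
Rounded to 4 decimal places: P(Reactor cooling lost) ≈ 0.0249.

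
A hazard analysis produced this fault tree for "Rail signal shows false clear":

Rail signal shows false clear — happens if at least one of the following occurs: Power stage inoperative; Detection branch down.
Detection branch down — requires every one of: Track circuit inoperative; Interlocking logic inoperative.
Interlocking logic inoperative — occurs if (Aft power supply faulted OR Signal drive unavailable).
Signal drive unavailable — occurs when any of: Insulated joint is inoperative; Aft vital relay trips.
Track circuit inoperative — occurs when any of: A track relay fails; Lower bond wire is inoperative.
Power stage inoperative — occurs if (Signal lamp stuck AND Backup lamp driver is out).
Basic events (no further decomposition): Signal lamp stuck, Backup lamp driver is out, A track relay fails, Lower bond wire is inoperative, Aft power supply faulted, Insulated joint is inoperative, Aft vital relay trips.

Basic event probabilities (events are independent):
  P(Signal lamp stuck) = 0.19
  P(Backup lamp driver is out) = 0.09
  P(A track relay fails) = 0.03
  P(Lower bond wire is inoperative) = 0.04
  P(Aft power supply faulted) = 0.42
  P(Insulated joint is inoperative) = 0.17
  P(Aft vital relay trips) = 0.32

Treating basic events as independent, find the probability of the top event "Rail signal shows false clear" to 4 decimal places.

P(Power stage inoperative) [AND] = 0.19 × 0.09 = 0.017100
P(Track circuit inoperative) [OR] = 1 − (1−0.03) × (1−0.04) = 0.068800
P(Signal drive unavailable) [OR] = 1 − (1−0.17) × (1−0.32) = 0.435600
P(Interlocking logic inoperative) [OR] = 1 − (1−0.42) × (1−0.435600) = 0.672648
P(Detection branch down) [AND] = 0.068800 × 0.672648 = 0.046278
P(Rail signal shows false clear) [OR] = 1 − (1−0.017100) × (1−0.046278) = 0.062587
Rounded to 4 decimal places: P(Rail signal shows false clear) ≈ 0.0626.

0.0626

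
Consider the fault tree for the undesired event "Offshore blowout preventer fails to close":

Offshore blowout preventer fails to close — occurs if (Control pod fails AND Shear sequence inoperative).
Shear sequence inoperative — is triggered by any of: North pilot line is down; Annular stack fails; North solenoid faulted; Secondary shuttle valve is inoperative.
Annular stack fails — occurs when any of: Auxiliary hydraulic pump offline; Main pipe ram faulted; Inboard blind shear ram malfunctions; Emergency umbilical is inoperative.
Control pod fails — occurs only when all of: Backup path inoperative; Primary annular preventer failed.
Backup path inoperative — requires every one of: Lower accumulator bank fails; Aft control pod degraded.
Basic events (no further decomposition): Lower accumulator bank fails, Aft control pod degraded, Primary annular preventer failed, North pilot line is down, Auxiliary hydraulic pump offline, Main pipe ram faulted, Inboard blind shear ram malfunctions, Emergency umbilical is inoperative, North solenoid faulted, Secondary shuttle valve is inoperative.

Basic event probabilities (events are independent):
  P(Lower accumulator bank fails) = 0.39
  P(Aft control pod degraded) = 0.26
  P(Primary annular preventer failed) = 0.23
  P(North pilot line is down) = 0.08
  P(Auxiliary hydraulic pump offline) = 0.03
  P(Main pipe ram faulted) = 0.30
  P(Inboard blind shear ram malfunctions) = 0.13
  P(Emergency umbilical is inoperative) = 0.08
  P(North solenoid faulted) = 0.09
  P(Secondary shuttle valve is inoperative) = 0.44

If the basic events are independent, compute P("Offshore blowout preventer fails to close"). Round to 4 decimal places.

P(Backup path inoperative) [AND] = 0.39 × 0.26 = 0.101400
P(Control pod fails) [AND] = 0.101400 × 0.23 = 0.023322
P(Annular stack fails) [OR] = 1 − (1−0.03) × (1−0.30) × (1−0.13) × (1−0.08) = 0.456528
P(Shear sequence inoperative) [OR] = 1 − (1−0.08) × (1−0.456528) × (1−0.09) × (1−0.44) = 0.745203
P(Offshore blowout preventer fails to close) [AND] = 0.023322 × 0.745203 = 0.017380
Rounded to 4 decimal places: P(Offshore blowout preventer fails to close) ≈ 0.0174.

0.0174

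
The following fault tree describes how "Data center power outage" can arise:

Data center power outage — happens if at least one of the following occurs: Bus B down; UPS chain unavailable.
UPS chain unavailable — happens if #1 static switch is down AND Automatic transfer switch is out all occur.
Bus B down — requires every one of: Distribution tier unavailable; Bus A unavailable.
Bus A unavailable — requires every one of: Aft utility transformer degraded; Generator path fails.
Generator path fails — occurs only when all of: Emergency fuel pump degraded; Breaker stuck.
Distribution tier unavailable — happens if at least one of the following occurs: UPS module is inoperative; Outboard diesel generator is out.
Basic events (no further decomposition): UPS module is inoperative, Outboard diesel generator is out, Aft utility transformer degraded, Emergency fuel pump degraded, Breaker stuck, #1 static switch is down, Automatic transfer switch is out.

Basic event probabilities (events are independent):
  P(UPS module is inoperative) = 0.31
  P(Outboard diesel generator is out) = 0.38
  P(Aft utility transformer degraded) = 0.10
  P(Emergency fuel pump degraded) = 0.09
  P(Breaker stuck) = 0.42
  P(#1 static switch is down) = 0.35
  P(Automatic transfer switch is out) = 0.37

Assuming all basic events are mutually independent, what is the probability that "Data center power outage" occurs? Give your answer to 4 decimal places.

0.1314

P(Distribution tier unavailable) [OR] = 1 − (1−0.31) × (1−0.38) = 0.572200
P(Generator path fails) [AND] = 0.09 × 0.42 = 0.037800
P(Bus A unavailable) [AND] = 0.10 × 0.037800 = 0.003780
P(Bus B down) [AND] = 0.572200 × 0.003780 = 0.002163
P(UPS chain unavailable) [AND] = 0.35 × 0.37 = 0.129500
P(Data center power outage) [OR] = 1 − (1−0.002163) × (1−0.129500) = 0.131383
Rounded to 4 decimal places: P(Data center power outage) ≈ 0.1314.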